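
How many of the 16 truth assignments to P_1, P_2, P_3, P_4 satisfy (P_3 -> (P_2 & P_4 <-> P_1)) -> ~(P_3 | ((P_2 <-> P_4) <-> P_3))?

P_1 | P_2 | P_3 | P_4 || (P_2 & P_4) | ((P_2 & P_4) <-> P_1) | (P_2 <-> P_4) | ((P_2 <-> P_4) <-> P_3) | φ
 1  |  1  |  1  |  1  ||      1      |           1           |       1       |            1            | 0
 1  |  1  |  1  |  0  ||      0      |           0           |       0       |            0            | 1
 1  |  1  |  0  |  1  ||      1      |           1           |       1       |            0            | 1
 1  |  1  |  0  |  0  ||      0      |           0           |       0       |            1            | 0
 1  |  0  |  1  |  1  ||      0      |           0           |       0       |            0            | 1
 1  |  0  |  1  |  0  ||      0      |           0           |       1       |            1            | 1
 1  |  0  |  0  |  1  ||      0      |           0           |       0       |            1            | 0
 1  |  0  |  0  |  0  ||      0      |           0           |       1       |            0            | 1
 0  |  1  |  1  |  1  ||      1      |           0           |       1       |            1            | 1
 0  |  1  |  1  |  0  ||      0      |           1           |       0       |            0            | 0
 0  |  1  |  0  |  1  ||      1      |           0           |       1       |            0            | 1
 0  |  1  |  0  |  0  ||      0      |           1           |       0       |            1            | 0
 0  |  0  |  1  |  1  ||      0      |           1           |       0       |            0            | 0
 0  |  0  |  1  |  0  ||      0      |           1           |       1       |            1            | 0
 0  |  0  |  0  |  1  ||      0      |           1           |       0       |            1            | 0
 0  |  0  |  0  |  0  ||      0      |           1           |       1       |            0            | 1
The formula is true on 8 of the 16 rows.

8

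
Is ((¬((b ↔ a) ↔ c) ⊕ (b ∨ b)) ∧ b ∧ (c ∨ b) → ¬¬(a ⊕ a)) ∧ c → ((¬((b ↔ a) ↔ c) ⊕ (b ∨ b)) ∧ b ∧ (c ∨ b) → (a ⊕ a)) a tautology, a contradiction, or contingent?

tautology

  a      b      c    |    φ  
 True   True   True  |   True
 True   True  False  |   True
 True  False   True  |   True
 True  False  False  |   True
False   True   True  |   True
False   True  False  |   True
False  False   True  |   True
False  False  False  |   True
Every row is True, so the formula is a tautology.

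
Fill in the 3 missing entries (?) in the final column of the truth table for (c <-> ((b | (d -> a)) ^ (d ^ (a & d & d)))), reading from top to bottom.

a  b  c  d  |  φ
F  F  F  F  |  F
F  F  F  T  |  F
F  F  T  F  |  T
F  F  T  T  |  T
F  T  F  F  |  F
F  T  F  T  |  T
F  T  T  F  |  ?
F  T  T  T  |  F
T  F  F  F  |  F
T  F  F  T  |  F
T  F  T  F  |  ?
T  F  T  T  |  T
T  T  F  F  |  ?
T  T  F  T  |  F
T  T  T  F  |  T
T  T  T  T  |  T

Row a=F, b=T, c=T, d=F: ((b | (d -> a)) ^ (d ^ (a & d & d))) = T, so the formula = T.
Row a=T, b=F, c=T, d=F: ((b | (d -> a)) ^ (d ^ (a & d & d))) = T, so the formula = T.
Row a=T, b=T, c=F, d=F: ((b | (d -> a)) ^ (d ^ (a & d & d))) = T, so the formula = F.

T, T, F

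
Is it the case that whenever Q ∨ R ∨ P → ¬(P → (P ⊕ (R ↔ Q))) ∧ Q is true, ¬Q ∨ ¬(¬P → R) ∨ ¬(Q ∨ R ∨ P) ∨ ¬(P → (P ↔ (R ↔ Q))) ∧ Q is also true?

P  Q  R  |  φ  ψ
T  T  T  |  T  F
T  T  F  |  F  T
T  F  T  |  F  T
T  F  F  |  F  T
F  T  T  |  F  F
F  T  F  |  F  T
F  F  T  |  F  T
F  F  F  |  T  T
At P=T, Q=T, R=T we have φ true but ψ false, so φ does not entail ψ.

no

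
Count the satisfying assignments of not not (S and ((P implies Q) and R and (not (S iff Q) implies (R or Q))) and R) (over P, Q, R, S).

3

P  Q  R  S  |  (P implies Q)  (S iff Q)  not (S iff Q)  (R or Q)  φ
0  0  0  0  |        1            1            0           0      0
0  0  0  1  |        1            0            1           0      0
0  0  1  0  |        1            1            0           1      0
0  0  1  1  |        1            0            1           1      1
0  1  0  0  |        1            0            1           1      0
0  1  0  1  |        1            1            0           1      0
0  1  1  0  |        1            0            1           1      0
0  1  1  1  |        1            1            0           1      1
1  0  0  0  |        0            1            0           0      0
1  0  0  1  |        0            0            1           0      0
1  0  1  0  |        0            1            0           1      0
1  0  1  1  |        0            0            1           1      0
1  1  0  0  |        1            0            1           1      0
1  1  0  1  |        1            1            0           1      0
1  1  1  0  |        1            0            1           1      0
1  1  1  1  |        1            1            0           1      1
The formula is true on 3 of the 16 rows.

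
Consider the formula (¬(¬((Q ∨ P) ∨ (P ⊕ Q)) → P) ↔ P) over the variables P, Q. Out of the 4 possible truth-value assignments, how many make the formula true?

P | Q | φ
- | - | -
1 | 1 | 0
1 | 0 | 0
0 | 1 | 1
0 | 0 | 0
The formula is true on 1 of the 4 rows.

1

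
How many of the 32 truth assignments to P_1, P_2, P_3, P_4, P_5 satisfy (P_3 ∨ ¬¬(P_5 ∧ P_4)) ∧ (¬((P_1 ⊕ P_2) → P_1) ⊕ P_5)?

P_1 | P_2 | P_3 | P_4 | P_5 || φ
 T  |  T  |  T  |  T  |  T  || T
 T  |  T  |  T  |  T  |  F  || F
 T  |  T  |  T  |  F  |  T  || T
 T  |  T  |  T  |  F  |  F  || F
 T  |  T  |  F  |  T  |  T  || T
 T  |  T  |  F  |  T  |  F  || F
 T  |  T  |  F  |  F  |  T  || F
 T  |  T  |  F  |  F  |  F  || F
 T  |  F  |  T  |  T  |  T  || T
 T  |  F  |  T  |  T  |  F  || F
 T  |  F  |  T  |  F  |  T  || T
 T  |  F  |  T  |  F  |  F  || F
 T  |  F  |  F  |  T  |  T  || T
 T  |  F  |  F  |  T  |  F  || F
 T  |  F  |  F  |  F  |  T  || F
 T  |  F  |  F  |  F  |  F  || F
 F  |  T  |  T  |  T  |  T  || F
 F  |  T  |  T  |  T  |  F  || T
 F  |  T  |  T  |  F  |  T  || F
 F  |  T  |  T  |  F  |  F  || T
 F  |  T  |  F  |  T  |  T  || F
 F  |  T  |  F  |  T  |  F  || F
 F  |  T  |  F  |  F  |  T  || F
 F  |  T  |  F  |  F  |  F  || F
 F  |  F  |  T  |  T  |  T  || T
 F  |  F  |  T  |  T  |  F  || F
 F  |  F  |  T  |  F  |  T  || T
 F  |  F  |  T  |  F  |  F  || F
 F  |  F  |  F  |  T  |  T  || T
 F  |  F  |  F  |  T  |  F  || F
 F  |  F  |  F  |  F  |  T  || F
 F  |  F  |  F  |  F  |  F  || F
The formula is true on 11 of the 32 rows.

11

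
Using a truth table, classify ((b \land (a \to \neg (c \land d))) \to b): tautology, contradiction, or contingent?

tautology

a | b | c | d | φ
- | - | - | - | -
0 | 0 | 0 | 0 | 1
0 | 0 | 0 | 1 | 1
0 | 0 | 1 | 0 | 1
0 | 0 | 1 | 1 | 1
0 | 1 | 0 | 0 | 1
0 | 1 | 0 | 1 | 1
0 | 1 | 1 | 0 | 1
0 | 1 | 1 | 1 | 1
1 | 0 | 0 | 0 | 1
1 | 0 | 0 | 1 | 1
1 | 0 | 1 | 0 | 1
1 | 0 | 1 | 1 | 1
1 | 1 | 0 | 0 | 1
1 | 1 | 0 | 1 | 1
1 | 1 | 1 | 0 | 1
1 | 1 | 1 | 1 | 1
Every row is 1, so the formula is a tautology.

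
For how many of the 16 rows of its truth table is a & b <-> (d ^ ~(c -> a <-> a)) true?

a | b | c | d | (a & b) | (c -> a) | ((c -> a) <-> a) | ~((c -> a) <-> a) | (d ^ ~((c -> a) <-> a)) | φ
- | - | - | - | ------- | -------- | ---------------- | ----------------- | ----------------------- | -
T | T | T | T |    T    |    T     |        T         |         F         |            T            | T
T | T | T | F |    T    |    T     |        T         |         F         |            F            | F
T | T | F | T |    T    |    T     |        T         |         F         |            T            | T
T | T | F | F |    T    |    T     |        T         |         F         |            F            | F
T | F | T | T |    F    |    T     |        T         |         F         |            T            | F
T | F | T | F |    F    |    T     |        T         |         F         |            F            | T
T | F | F | T |    F    |    T     |        T         |         F         |            T            | F
T | F | F | F |    F    |    T     |        T         |         F         |            F            | T
F | T | T | T |    F    |    F     |        T         |         F         |            T            | F
F | T | T | F |    F    |    F     |        T         |         F         |            F            | T
F | T | F | T |    F    |    T     |        F         |         T         |            F            | T
F | T | F | F |    F    |    T     |        F         |         T         |            T            | F
F | F | T | T |    F    |    F     |        T         |         F         |            T            | F
F | F | T | F |    F    |    F     |        T         |         F         |            F            | T
F | F | F | T |    F    |    T     |        F         |         T         |            F            | T
F | F | F | F |    F    |    T     |        F         |         T         |            T            | F
The formula is true on 8 of the 16 rows.

8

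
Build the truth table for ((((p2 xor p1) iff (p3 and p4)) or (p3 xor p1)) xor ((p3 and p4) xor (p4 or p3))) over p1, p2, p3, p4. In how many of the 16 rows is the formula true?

p1  p2  p3  p4  |  φ
F   F   F   F   |  T
F   F   F   T   |  F
F   F   T   F   |  F
F   F   T   T   |  T
F   T   F   F   |  F
F   T   F   T   |  T
F   T   T   F   |  F
F   T   T   T   |  T
T   F   F   F   |  T
T   F   F   T   |  F
T   F   T   F   |  T
T   F   T   T   |  T
T   T   F   F   |  T
T   T   F   T   |  F
T   T   T   F   |  F
T   T   T   T   |  F
The formula is true on 8 of the 16 rows.

8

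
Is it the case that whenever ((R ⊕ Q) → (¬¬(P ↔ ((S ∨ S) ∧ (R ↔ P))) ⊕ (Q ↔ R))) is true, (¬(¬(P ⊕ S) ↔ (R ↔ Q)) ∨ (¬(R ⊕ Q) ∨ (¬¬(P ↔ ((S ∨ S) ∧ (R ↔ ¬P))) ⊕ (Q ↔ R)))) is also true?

no

P | Q | R | S || φ | ψ
T | T | T | T || T | T
T | T | T | F || T | T
T | T | F | T || F | T
T | T | F | F || F | F
T | F | T | T || T | T
T | F | T | F || F | F
T | F | F | T || T | T
T | F | F | F || T | T
F | T | T | T || T | T
F | T | T | F || T | T
F | T | F | T || F | T
F | T | F | F || T | T
F | F | T | T || T | F
F | F | T | F || T | T
F | F | F | T || T | T
F | F | F | F || T | T
At P=F, Q=F, R=T, S=T we have φ true but ψ false, so φ does not entail ψ.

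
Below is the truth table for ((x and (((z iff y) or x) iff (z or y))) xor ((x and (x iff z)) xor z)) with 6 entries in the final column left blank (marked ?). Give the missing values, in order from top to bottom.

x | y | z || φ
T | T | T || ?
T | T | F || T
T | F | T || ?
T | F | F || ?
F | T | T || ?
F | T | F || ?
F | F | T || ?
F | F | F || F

T, T, F, T, F, T

Row x=T, y=T, z=T: (x and (((z iff y) or x) iff (z or y))) = T, ((x and (x iff z)) xor z) = F, so the formula = T.
Row x=T, y=F, z=T: (x and (((z iff y) or x) iff (z or y))) = T, ((x and (x iff z)) xor z) = F, so the formula = T.
Row x=T, y=F, z=F: (x and (((z iff y) or x) iff (z or y))) = F, ((x and (x iff z)) xor z) = F, so the formula = F.
Row x=F, y=T, z=T: (x and (((z iff y) or x) iff (z or y))) = F, ((x and (x iff z)) xor z) = T, so the formula = T.
Row x=F, y=T, z=F: (x and (((z iff y) or x) iff (z or y))) = F, ((x and (x iff z)) xor z) = F, so the formula = F.
Row x=F, y=F, z=T: (x and (((z iff y) or x) iff (z or y))) = F, ((x and (x iff z)) xor z) = T, so the formula = T.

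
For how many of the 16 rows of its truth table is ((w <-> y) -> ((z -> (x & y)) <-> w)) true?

13

x | y | z | w | (w <-> y) | (x & y) | (z -> (x & y)) | ((z -> (x & y)) <-> w) | φ
- | - | - | - | --------- | ------- | -------------- | ---------------------- | -
F | F | F | F |     T     |    F    |       T        |           F            | F
F | F | F | T |     F     |    F    |       T        |           T            | T
F | F | T | F |     T     |    F    |       F        |           T            | T
F | F | T | T |     F     |    F    |       F        |           F            | T
F | T | F | F |     F     |    F    |       T        |           F            | T
F | T | F | T |     T     |    F    |       T        |           T            | T
F | T | T | F |     F     |    F    |       F        |           T            | T
F | T | T | T |     T     |    F    |       F        |           F            | F
T | F | F | F |     T     |    F    |       T        |           F            | F
T | F | F | T |     F     |    F    |       T        |           T            | T
T | F | T | F |     T     |    F    |       F        |           T            | T
T | F | T | T |     F     |    F    |       F        |           F            | T
T | T | F | F |     F     |    T    |       T        |           F            | T
T | T | F | T |     T     |    T    |       T        |           T            | T
T | T | T | F |     F     |    T    |       T        |           F            | T
T | T | T | T |     T     |    T    |       T        |           T            | T
The formula is true on 13 of the 16 rows.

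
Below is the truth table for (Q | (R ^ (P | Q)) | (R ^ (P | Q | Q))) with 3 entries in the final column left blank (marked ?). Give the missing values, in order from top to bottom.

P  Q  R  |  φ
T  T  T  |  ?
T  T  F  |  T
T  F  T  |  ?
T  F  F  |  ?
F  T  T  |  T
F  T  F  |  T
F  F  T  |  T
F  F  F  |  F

Row P=T, Q=T, R=T: (R ^ (P | Q)) = F, (R ^ (P | Q | Q)) = F, so the formula = T.
Row P=T, Q=F, R=T: (R ^ (P | Q)) = F, (R ^ (P | Q | Q)) = F, so the formula = F.
Row P=T, Q=F, R=F: (R ^ (P | Q)) = T, (R ^ (P | Q | Q)) = T, so the formula = T.

T, F, T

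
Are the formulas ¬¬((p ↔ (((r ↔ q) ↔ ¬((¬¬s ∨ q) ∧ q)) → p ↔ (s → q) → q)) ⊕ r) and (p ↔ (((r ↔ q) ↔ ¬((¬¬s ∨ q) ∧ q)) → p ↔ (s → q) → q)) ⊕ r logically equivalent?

equivalent

p | q | r | s | φ | ψ
- | - | - | - | - | -
T | T | T | T | F | F
T | T | T | F | F | F
T | T | F | T | T | T
T | T | F | F | T | T
T | F | T | T | F | F
T | F | T | F | T | T
T | F | F | T | T | T
T | F | F | F | F | F
F | T | T | T | T | T
F | T | T | F | T | T
F | T | F | T | T | T
F | T | F | F | T | T
F | F | T | T | T | T
F | F | T | F | F | F
F | F | F | T | T | T
F | F | F | F | F | F
The columns for φ and ψ agree on every row, so they are logically equivalent.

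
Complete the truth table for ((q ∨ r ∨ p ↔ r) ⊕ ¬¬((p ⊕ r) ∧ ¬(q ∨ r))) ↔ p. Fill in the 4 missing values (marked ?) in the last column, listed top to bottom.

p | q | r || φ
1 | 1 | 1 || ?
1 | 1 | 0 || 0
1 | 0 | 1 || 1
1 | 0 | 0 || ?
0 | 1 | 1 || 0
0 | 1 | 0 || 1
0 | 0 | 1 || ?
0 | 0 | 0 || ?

1, 1, 0, 0

Row p=1, q=1, r=1: ((q ∨ r ∨ p ↔ r) ⊕ ¬¬((p ⊕ r) ∧ ¬(q ∨ r))) = 1, so the formula = 1.
Row p=1, q=0, r=0: ((q ∨ r ∨ p ↔ r) ⊕ ¬¬((p ⊕ r) ∧ ¬(q ∨ r))) = 1, so the formula = 1.
Row p=0, q=0, r=1: ((q ∨ r ∨ p ↔ r) ⊕ ¬¬((p ⊕ r) ∧ ¬(q ∨ r))) = 1, so the formula = 0.
Row p=0, q=0, r=0: ((q ∨ r ∨ p ↔ r) ⊕ ¬¬((p ⊕ r) ∧ ¬(q ∨ r))) = 1, so the formula = 0.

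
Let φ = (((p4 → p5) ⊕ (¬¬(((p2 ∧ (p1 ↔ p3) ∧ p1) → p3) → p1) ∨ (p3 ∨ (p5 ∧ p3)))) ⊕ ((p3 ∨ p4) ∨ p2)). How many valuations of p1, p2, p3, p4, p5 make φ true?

20

p1  p2  p3  p4  p5  |  φ
0   0   0   0   0   |  1
0   0   0   0   1   |  1
0   0   0   1   0   |  1
0   0   0   1   1   |  0
0   0   1   0   0   |  1
0   0   1   0   1   |  1
0   0   1   1   0   |  0
0   0   1   1   1   |  1
0   1   0   0   0   |  0
0   1   0   0   1   |  0
0   1   0   1   0   |  1
0   1   0   1   1   |  0
0   1   1   0   0   |  1
0   1   1   0   1   |  1
0   1   1   1   0   |  0
0   1   1   1   1   |  1
1   0   0   0   0   |  0
1   0   0   0   1   |  0
1   0   0   1   0   |  0
1   0   0   1   1   |  1
1   0   1   0   0   |  1
1   0   1   0   1   |  1
1   0   1   1   0   |  0
1   0   1   1   1   |  1
1   1   0   0   0   |  1
1   1   0   0   1   |  1
1   1   0   1   0   |  0
1   1   0   1   1   |  1
1   1   1   0   0   |  1
1   1   1   0   1   |  1
1   1   1   1   0   |  0
1   1   1   1   1   |  1
The formula is true on 20 of the 32 rows.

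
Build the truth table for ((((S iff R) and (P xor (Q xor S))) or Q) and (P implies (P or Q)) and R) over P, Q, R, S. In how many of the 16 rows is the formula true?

P | Q | R | S || (S iff R) | (Q xor S) | (P xor (Q xor S)) | (P or Q) | (P implies (P or Q)) | φ
1 | 1 | 1 | 1 ||     1     |     0     |         1         |    1     |          1           | 1
1 | 1 | 1 | 0 ||     0     |     1     |         0         |    1     |          1           | 1
1 | 1 | 0 | 1 ||     0     |     0     |         1         |    1     |          1           | 0
1 | 1 | 0 | 0 ||     1     |     1     |         0         |    1     |          1           | 0
1 | 0 | 1 | 1 ||     1     |     1     |         0         |    1     |          1           | 0
1 | 0 | 1 | 0 ||     0     |     0     |         1         |    1     |          1           | 0
1 | 0 | 0 | 1 ||     0     |     1     |         0         |    1     |          1           | 0
1 | 0 | 0 | 0 ||     1     |     0     |         1         |    1     |          1           | 0
0 | 1 | 1 | 1 ||     1     |     0     |         0         |    1     |          1           | 1
0 | 1 | 1 | 0 ||     0     |     1     |         1         |    1     |          1           | 1
0 | 1 | 0 | 1 ||     0     |     0     |         0         |    1     |          1           | 0
0 | 1 | 0 | 0 ||     1     |     1     |         1         |    1     |          1           | 0
0 | 0 | 1 | 1 ||     1     |     1     |         1         |    0     |          1           | 1
0 | 0 | 1 | 0 ||     0     |     0     |         0         |    0     |          1           | 0
0 | 0 | 0 | 1 ||     0     |     1     |         1         |    0     |          1           | 0
0 | 0 | 0 | 0 ||     1     |     0     |         0         |    0     |          1           | 0
The formula is true on 5 of the 16 rows.

5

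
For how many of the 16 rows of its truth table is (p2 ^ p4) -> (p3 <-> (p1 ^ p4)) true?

p1 | p2 | p3 | p4 || φ
T  | T  | T  | T  || T
T  | T  | T  | F  || T
T  | T  | F  | T  || T
T  | T  | F  | F  || F
T  | F  | T  | T  || F
T  | F  | T  | F  || T
T  | F  | F  | T  || T
T  | F  | F  | F  || T
F  | T  | T  | T  || T
F  | T  | T  | F  || F
F  | T  | F  | T  || T
F  | T  | F  | F  || T
F  | F  | T  | T  || T
F  | F  | T  | F  || T
F  | F  | F  | T  || F
F  | F  | F  | F  || T
The formula is true on 12 of the 16 rows.

12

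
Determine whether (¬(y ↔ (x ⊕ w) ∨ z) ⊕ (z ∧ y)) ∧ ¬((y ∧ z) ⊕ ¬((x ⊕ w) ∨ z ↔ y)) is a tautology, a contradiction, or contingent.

x | y | z | w || (x ⊕ w) | ((x ⊕ w) ∨ z) | (y ↔ ((x ⊕ w) ∨ z)) | ¬(y ↔ ((x ⊕ w) ∨ z)) | (z ∧ y) | (y ∧ z) | (((x ⊕ w) ∨ z) ↔ y) | ¬(((x ⊕ w) ∨ z) ↔ y) | φ
1 | 1 | 1 | 1 ||    0    |       1       |          1          |          0           |    1    |    1    |          1          |          0           | 0
1 | 1 | 1 | 0 ||    1    |       1       |          1          |          0           |    1    |    1    |          1          |          0           | 0
1 | 1 | 0 | 1 ||    0    |       0       |          0          |          1           |    0    |    0    |          0          |          1           | 0
1 | 1 | 0 | 0 ||    1    |       1       |          1          |          0           |    0    |    0    |          1          |          0           | 0
1 | 0 | 1 | 1 ||    0    |       1       |          0          |          1           |    0    |    0    |          0          |          1           | 0
1 | 0 | 1 | 0 ||    1    |       1       |          0          |          1           |    0    |    0    |          0          |          1           | 0
1 | 0 | 0 | 1 ||    0    |       0       |          1          |          0           |    0    |    0    |          1          |          0           | 0
1 | 0 | 0 | 0 ||    1    |       1       |          0          |          1           |    0    |    0    |          0          |          1           | 0
0 | 1 | 1 | 1 ||    1    |       1       |          1          |          0           |    1    |    1    |          1          |          0           | 0
0 | 1 | 1 | 0 ||    0    |       1       |          1          |          0           |    1    |    1    |          1          |          0           | 0
0 | 1 | 0 | 1 ||    1    |       1       |          1          |          0           |    0    |    0    |          1          |          0           | 0
0 | 1 | 0 | 0 ||    0    |       0       |          0          |          1           |    0    |    0    |          0          |          1           | 0
0 | 0 | 1 | 1 ||    1    |       1       |          0          |          1           |    0    |    0    |          0          |          1           | 0
0 | 0 | 1 | 0 ||    0    |       1       |          0          |          1           |    0    |    0    |          0          |          1           | 0
0 | 0 | 0 | 1 ||    1    |       1       |          0          |          1           |    0    |    0    |          0          |          1           | 0
0 | 0 | 0 | 0 ||    0    |       0       |          1          |          0           |    0    |    0    |          1          |          0           | 0
Every row is 0, so the formula is a contradiction.

contradiction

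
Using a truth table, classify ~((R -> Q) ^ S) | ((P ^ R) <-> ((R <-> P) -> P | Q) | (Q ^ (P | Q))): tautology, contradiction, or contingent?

contingent

P  Q  R  S     (R -> Q)  ((R -> Q) ^ S)  ~((R -> Q) ^ S)  (P ^ R)  (R <-> P)  (P | Q)  ((R <-> P) -> (P | Q))  (Q ^ (P | Q))  φ
1  1  1  1        1            0                1            0         1         1               1                   0        1
1  1  1  0        1            1                0            0         1         1               1                   0        0
1  1  0  1        1            0                1            1         0         1               1                   0        1
1  1  0  0        1            1                0            1         0         1               1                   0        1
1  0  1  1        0            1                0            0         1         1               1                   1        0
1  0  1  0        0            0                1            0         1         1               1                   1        1
1  0  0  1        1            0                1            1         0         1               1                   1        1
1  0  0  0        1            1                0            1         0         1               1                   1        1
0  1  1  1        1            0                1            1         0         1               1                   0        1
0  1  1  0        1            1                0            1         0         1               1                   0        1
0  1  0  1        1            0                1            0         1         1               1                   0        1
0  1  0  0        1            1                0            0         1         1               1                   0        0
0  0  1  1        0            1                0            1         0         0               1                   0        1
0  0  1  0        0            0                1            1         0         0               1                   0        1
0  0  0  1        1            0                1            0         1         0               0                   0        1
0  0  0  0        1            1                0            0         1         0               0                   0        1
13 of 16 rows are 1, so the formula is contingent.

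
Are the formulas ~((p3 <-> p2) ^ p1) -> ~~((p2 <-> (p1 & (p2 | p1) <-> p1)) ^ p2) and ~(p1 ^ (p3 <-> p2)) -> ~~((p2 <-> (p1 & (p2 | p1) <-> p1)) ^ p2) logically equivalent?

p1 | p2 | p3 || φ | ψ
0  | 0  | 0  || 1 | 1
0  | 0  | 1  || 0 | 0
0  | 1  | 0  || 0 | 0
0  | 1  | 1  || 1 | 1
1  | 0  | 0  || 0 | 0
1  | 0  | 1  || 1 | 1
1  | 1  | 0  || 1 | 1
1  | 1  | 1  || 0 | 0
The columns for φ and ψ agree on every row, so they are logically equivalent.

equivalent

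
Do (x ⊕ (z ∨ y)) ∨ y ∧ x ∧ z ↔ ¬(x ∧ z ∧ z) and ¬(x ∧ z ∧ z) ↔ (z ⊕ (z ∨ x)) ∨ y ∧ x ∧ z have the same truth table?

not equivalent

x | y | z || φ | ψ
T | T | T || F | F
T | T | F || F | T
T | F | T || T | T
T | F | F || T | T
F | T | T || T | F
F | T | F || T | F
F | F | T || T | F
F | F | F || F | F
The columns differ at x=T, y=T, z=F (φ=F, ψ=T), so they are not equivalent.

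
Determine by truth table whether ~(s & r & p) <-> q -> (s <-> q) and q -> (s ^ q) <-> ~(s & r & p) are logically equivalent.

not equivalent

p | q | r | s | φ | ψ
- | - | - | - | - | -
T | T | T | T | F | T
T | T | T | F | F | T
T | T | F | T | T | F
T | T | F | F | F | T
T | F | T | T | F | F
T | F | T | F | T | T
T | F | F | T | T | T
T | F | F | F | T | T
F | T | T | T | T | F
F | T | T | F | F | T
F | T | F | T | T | F
F | T | F | F | F | T
F | F | T | T | T | T
F | F | T | F | T | T
F | F | F | T | T | T
F | F | F | F | T | T
The columns differ at p=T, q=T, r=T, s=T (φ=F, ψ=T), so they are not equivalent.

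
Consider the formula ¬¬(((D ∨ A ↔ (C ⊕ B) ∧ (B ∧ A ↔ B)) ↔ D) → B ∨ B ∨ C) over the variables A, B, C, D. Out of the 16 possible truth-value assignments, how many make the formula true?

15

A | B | C | D || φ
T | T | T | T || T
T | T | T | F || T
T | T | F | T || T
T | T | F | F || T
T | F | T | T || T
T | F | T | F || T
T | F | F | T || T
T | F | F | F || F
F | T | T | T || T
F | T | T | F || T
F | T | F | T || T
F | T | F | F || T
F | F | T | T || T
F | F | T | F || T
F | F | F | T || T
F | F | F | F || T
The formula is true on 15 of the 16 rows.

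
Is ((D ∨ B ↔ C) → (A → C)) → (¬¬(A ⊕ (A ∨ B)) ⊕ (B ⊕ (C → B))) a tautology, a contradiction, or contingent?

A  B  C  D  |  (D ∨ B)  ((D ∨ B) ↔ C)  (A → C)  (((D ∨ B) ↔ C) → (A → C))  (A ∨ B)  (A ⊕ (A ∨ B))  ¬(A ⊕ (A ∨ B))  ¬¬(A ⊕ (A ∨ B))  (C → B)  (B ⊕ (C → B))  φ
T  T  T  T  |     T           T           T                 T                 T           F              T                F            T           F        F
T  T  T  F  |     T           T           T                 T                 T           F              T                F            T           F        F
T  T  F  T  |     T           F           F                 T                 T           F              T                F            T           F        F
T  T  F  F  |     T           F           F                 T                 T           F              T                F            T           F        F
T  F  T  T  |     T           T           T                 T                 T           F              T                F            F           F        F
T  F  T  F  |     F           F           T                 T                 T           F              T                F            F           F        F
T  F  F  T  |     T           F           F                 T                 T           F              T                F            T           T        T
T  F  F  F  |     F           T           F                 F                 T           F              T                F            T           T        T
F  T  T  T  |     T           T           T                 T                 T           T              F                T            T           F        T
F  T  T  F  |     T           T           T                 T                 T           T              F                T            T           F        T
F  T  F  T  |     T           F           T                 T                 T           T              F                T            T           F        T
F  T  F  F  |     T           F           T                 T                 T           T              F                T            T           F        T
F  F  T  T  |     T           T           T                 T                 F           F              T                F            F           F        F
F  F  T  F  |     F           F           T                 T                 F           F              T                F            F           F        F
F  F  F  T  |     T           F           T                 T                 F           F              T                F            T           T        T
F  F  F  F  |     F           T           T                 T                 F           F              T                F            T           T        T
8 of 16 rows are T, so the formula is contingent.

contingent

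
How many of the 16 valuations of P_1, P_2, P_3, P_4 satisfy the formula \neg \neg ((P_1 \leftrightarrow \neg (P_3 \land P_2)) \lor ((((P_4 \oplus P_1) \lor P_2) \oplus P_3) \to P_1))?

 P_1    P_2    P_3    P_4   |    φ  
False  False  False  False  |   True
False  False  False   True  |  False
False  False   True  False  |  False
False  False   True   True  |   True
False   True  False  False  |  False
False   True  False   True  |  False
False   True   True  False  |   True
False   True   True   True  |   True
 True  False  False  False  |   True
 True  False  False   True  |   True
 True  False   True  False  |   True
 True  False   True   True  |   True
 True   True  False  False  |   True
 True   True  False   True  |   True
 True   True   True  False  |   True
 True   True   True   True  |   True
The formula is true on 12 of the 16 rows.

12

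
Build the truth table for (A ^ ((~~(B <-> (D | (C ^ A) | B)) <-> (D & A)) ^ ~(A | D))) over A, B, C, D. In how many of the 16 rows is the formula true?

  A      B      C      D    |    φ  
False  False  False  False  |   True
False  False  False   True  |   True
False  False   True  False  |  False
False  False   True   True  |   True
False   True  False  False  |   True
False   True  False   True  |  False
False   True   True  False  |   True
False   True   True   True  |  False
 True  False  False  False  |  False
 True  False  False   True  |   True
 True  False   True  False  |   True
 True  False   True   True  |   True
 True   True  False  False  |   True
 True   True  False   True  |  False
 True   True   True  False  |   True
 True   True   True   True  |  False
The formula is true on 10 of the 16 rows.

10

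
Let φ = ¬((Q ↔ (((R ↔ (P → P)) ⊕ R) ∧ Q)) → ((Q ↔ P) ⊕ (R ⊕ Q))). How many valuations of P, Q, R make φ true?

P | Q | R || φ
T | T | T || F
T | T | F || F
T | F | T || F
T | F | F || T
F | T | T || F
F | T | F || F
F | F | T || T
F | F | F || F
The formula is true on 2 of the 8 rows.

2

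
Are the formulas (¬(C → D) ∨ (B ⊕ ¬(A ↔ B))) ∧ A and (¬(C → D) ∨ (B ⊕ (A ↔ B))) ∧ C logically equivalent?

A  B  C  D  |  φ  ψ
T  T  T  T  |  T  F
T  T  T  F  |  T  T
T  T  F  T  |  T  F
T  T  F  F  |  T  F
T  F  T  T  |  T  F
T  F  T  F  |  T  T
T  F  F  T  |  T  F
T  F  F  F  |  T  F
F  T  T  T  |  F  T
F  T  T  F  |  F  T
F  T  F  T  |  F  F
F  T  F  F  |  F  F
F  F  T  T  |  F  T
F  F  T  F  |  F  T
F  F  F  T  |  F  F
F  F  F  F  |  F  F
The columns differ at A=T, B=T, C=T, D=T (φ=T, ψ=F), so they are not equivalent.

not equivalent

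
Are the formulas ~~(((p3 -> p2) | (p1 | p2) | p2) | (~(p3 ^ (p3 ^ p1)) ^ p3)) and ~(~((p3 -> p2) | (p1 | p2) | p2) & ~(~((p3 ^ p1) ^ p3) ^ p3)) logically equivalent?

equivalent

p1 | p2 | p3 || φ | ψ
T  | T  | T  || T | T
T  | T  | F  || T | T
T  | F  | T  || T | T
T  | F  | F  || T | T
F  | T  | T  || T | T
F  | T  | F  || T | T
F  | F  | T  || F | F
F  | F  | F  || T | T
The columns for φ and ψ agree on every row, so they are logically equivalent.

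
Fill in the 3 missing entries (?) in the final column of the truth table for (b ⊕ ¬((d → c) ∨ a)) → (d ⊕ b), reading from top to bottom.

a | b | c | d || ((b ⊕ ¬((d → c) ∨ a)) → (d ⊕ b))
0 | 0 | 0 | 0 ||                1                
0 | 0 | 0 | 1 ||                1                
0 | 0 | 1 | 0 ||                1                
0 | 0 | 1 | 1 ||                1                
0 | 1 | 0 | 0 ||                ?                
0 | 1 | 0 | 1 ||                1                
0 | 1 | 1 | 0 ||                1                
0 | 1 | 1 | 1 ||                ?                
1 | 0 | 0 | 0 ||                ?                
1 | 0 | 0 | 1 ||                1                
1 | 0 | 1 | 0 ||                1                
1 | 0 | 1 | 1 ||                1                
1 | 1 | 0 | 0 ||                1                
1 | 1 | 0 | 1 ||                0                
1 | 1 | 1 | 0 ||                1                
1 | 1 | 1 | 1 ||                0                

1, 0, 1

Row a=0, b=1, c=0, d=0: (b ⊕ ¬((d → c) ∨ a)) = 1, (d ⊕ b) = 1, so ((b ⊕ ¬((d → c) ∨ a)) → (d ⊕ b)) = 1.
Row a=0, b=1, c=1, d=1: (b ⊕ ¬((d → c) ∨ a)) = 1, (d ⊕ b) = 0, so ((b ⊕ ¬((d → c) ∨ a)) → (d ⊕ b)) = 0.
Row a=1, b=0, c=0, d=0: (b ⊕ ¬((d → c) ∨ a)) = 0, (d ⊕ b) = 0, so ((b ⊕ ¬((d → c) ∨ a)) → (d ⊕ b)) = 1.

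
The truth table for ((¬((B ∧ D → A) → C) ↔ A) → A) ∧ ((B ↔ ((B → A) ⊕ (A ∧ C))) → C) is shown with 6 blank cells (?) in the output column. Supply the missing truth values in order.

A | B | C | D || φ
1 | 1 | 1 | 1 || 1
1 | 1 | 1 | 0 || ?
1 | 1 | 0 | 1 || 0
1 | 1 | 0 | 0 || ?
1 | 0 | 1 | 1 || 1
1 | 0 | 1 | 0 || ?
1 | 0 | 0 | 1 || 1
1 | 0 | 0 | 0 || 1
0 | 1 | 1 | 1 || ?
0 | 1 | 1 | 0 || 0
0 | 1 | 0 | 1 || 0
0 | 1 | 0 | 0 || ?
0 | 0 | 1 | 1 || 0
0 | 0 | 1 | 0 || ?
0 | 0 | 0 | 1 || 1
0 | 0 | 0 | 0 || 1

Row A=1, B=1, C=1, D=0: ((¬((B ∧ D → A) → C) ↔ A) → A) = 1, ((B ↔ ((B → A) ⊕ (A ∧ C))) → C) = 1, so the formula = 1.
Row A=1, B=1, C=0, D=0: ((¬((B ∧ D → A) → C) ↔ A) → A) = 1, ((B ↔ ((B → A) ⊕ (A ∧ C))) → C) = 0, so the formula = 0.
Row A=1, B=0, C=1, D=0: ((¬((B ∧ D → A) → C) ↔ A) → A) = 1, ((B ↔ ((B → A) ⊕ (A ∧ C))) → C) = 1, so the formula = 1.
Row A=0, B=1, C=1, D=1: ((¬((B ∧ D → A) → C) ↔ A) → A) = 0, ((B ↔ ((B → A) ⊕ (A ∧ C))) → C) = 1, so the formula = 0.
Row A=0, B=1, C=0, D=0: ((¬((B ∧ D → A) → C) ↔ A) → A) = 1, ((B ↔ ((B → A) ⊕ (A ∧ C))) → C) = 1, so the formula = 1.
Row A=0, B=0, C=1, D=0: ((¬((B ∧ D → A) → C) ↔ A) → A) = 0, ((B ↔ ((B → A) ⊕ (A ∧ C))) → C) = 1, so the formula = 0.

1, 0, 1, 0, 1, 0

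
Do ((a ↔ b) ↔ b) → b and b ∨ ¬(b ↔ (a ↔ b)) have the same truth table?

equivalent

a | b | φ | ψ
- | - | - | -
F | F | T | T
F | T | T | T
T | F | F | F
T | T | T | T
The columns for φ and ψ agree on every row, so they are logically equivalent.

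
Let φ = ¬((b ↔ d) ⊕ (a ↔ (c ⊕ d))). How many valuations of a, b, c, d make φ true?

a | b | c | d | ¬((b ↔ d) ⊕ (a ↔ (c ⊕ d)))
- | - | - | - | --------------------------
1 | 1 | 1 | 1 |             0             
1 | 1 | 1 | 0 |             0             
1 | 1 | 0 | 1 |             1             
1 | 1 | 0 | 0 |             1             
1 | 0 | 1 | 1 |             1             
1 | 0 | 1 | 0 |             1             
1 | 0 | 0 | 1 |             0             
1 | 0 | 0 | 0 |             0             
0 | 1 | 1 | 1 |             1             
0 | 1 | 1 | 0 |             1             
0 | 1 | 0 | 1 |             0             
0 | 1 | 0 | 0 |             0             
0 | 0 | 1 | 1 |             0             
0 | 0 | 1 | 0 |             0             
0 | 0 | 0 | 1 |             1             
0 | 0 | 0 | 0 |             1             
The formula is true on 8 of the 16 rows.

8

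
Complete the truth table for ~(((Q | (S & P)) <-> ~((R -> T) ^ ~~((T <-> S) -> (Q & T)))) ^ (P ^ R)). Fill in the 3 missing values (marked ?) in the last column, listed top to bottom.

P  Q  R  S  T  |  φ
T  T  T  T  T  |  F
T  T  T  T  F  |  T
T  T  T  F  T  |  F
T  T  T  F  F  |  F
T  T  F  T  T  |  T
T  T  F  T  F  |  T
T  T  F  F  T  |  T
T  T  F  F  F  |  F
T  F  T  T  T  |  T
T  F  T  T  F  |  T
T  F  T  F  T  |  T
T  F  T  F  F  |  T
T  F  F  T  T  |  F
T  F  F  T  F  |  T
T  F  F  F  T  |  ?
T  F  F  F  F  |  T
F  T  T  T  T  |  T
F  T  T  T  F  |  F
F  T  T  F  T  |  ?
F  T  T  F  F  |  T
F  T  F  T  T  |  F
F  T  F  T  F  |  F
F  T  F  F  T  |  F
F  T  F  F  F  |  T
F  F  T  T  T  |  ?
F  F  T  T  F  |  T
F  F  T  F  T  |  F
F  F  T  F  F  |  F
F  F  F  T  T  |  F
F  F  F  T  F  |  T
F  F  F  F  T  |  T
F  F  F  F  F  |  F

Row P=T, Q=F, R=F, S=F, T=T: ((Q | (S & P)) <-> ~((R -> T) ^ ~~((T <-> S) -> (Q & T)))) = F, (P ^ R) = T, (((Q | (S & P)) <-> ~((R -> T) ^ ~~((T <-> S) -> (Q & T)))) ^ (P ^ R)) = T, so the formula = F.
Row P=F, Q=T, R=T, S=F, T=T: ((Q | (S & P)) <-> ~((R -> T) ^ ~~((T <-> S) -> (Q & T)))) = T, (P ^ R) = T, (((Q | (S & P)) <-> ~((R -> T) ^ ~~((T <-> S) -> (Q & T)))) ^ (P ^ R)) = F, so the formula = T.
Row P=F, Q=F, R=T, S=T, T=T: ((Q | (S & P)) <-> ~((R -> T) ^ ~~((T <-> S) -> (Q & T)))) = T, (P ^ R) = T, (((Q | (S & P)) <-> ~((R -> T) ^ ~~((T <-> S) -> (Q & T)))) ^ (P ^ R)) = F, so the formula = T.

F, T, T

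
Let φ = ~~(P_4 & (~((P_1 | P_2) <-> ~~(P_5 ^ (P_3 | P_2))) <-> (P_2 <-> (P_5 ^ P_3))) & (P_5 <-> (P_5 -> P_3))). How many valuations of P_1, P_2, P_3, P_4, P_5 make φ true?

1

P_1 | P_2 | P_3 | P_4 | P_5 || φ
 F  |  F  |  F  |  F  |  F  || F
 F  |  F  |  F  |  F  |  T  || F
 F  |  F  |  F  |  T  |  F  || F
 F  |  F  |  F  |  T  |  T  || F
 F  |  F  |  T  |  F  |  F  || F
 F  |  F  |  T  |  F  |  T  || F
 F  |  F  |  T  |  T  |  F  || F
 F  |  F  |  T  |  T  |  T  || F
 F  |  T  |  F  |  F  |  F  || F
 F  |  T  |  F  |  F  |  T  || F
 F  |  T  |  F  |  T  |  F  || F
 F  |  T  |  F  |  T  |  T  || F
 F  |  T  |  T  |  F  |  F  || F
 F  |  T  |  T  |  F  |  T  || F
 F  |  T  |  T  |  T  |  F  || F
 F  |  T  |  T  |  T  |  T  || F
 T  |  F  |  F  |  F  |  F  || F
 T  |  F  |  F  |  F  |  T  || F
 T  |  F  |  F  |  T  |  F  || F
 T  |  F  |  F  |  T  |  T  || F
 T  |  F  |  T  |  F  |  F  || F
 T  |  F  |  T  |  F  |  T  || F
 T  |  F  |  T  |  T  |  F  || F
 T  |  F  |  T  |  T  |  T  || T
 T  |  T  |  F  |  F  |  F  || F
 T  |  T  |  F  |  F  |  T  || F
 T  |  T  |  F  |  T  |  F  || F
 T  |  T  |  F  |  T  |  T  || F
 T  |  T  |  T  |  F  |  F  || F
 T  |  T  |  T  |  F  |  T  || F
 T  |  T  |  T  |  T  |  F  || F
 T  |  T  |  T  |  T  |  T  || F
The formula is true on 1 of the 32 rows.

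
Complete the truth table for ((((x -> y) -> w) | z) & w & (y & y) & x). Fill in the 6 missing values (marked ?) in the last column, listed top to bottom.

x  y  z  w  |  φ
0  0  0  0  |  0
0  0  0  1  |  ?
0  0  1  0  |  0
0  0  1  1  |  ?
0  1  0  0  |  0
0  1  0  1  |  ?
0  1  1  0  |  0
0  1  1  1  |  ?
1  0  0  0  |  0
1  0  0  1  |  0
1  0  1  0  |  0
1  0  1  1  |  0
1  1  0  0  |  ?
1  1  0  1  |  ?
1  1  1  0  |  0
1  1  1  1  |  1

0, 0, 0, 0, 0, 1

Row x=0, y=0, z=0, w=1: (((x -> y) -> w) | z) = 1, (y & y) = 0, so the formula = 0.
Row x=0, y=0, z=1, w=1: (((x -> y) -> w) | z) = 1, (y & y) = 0, so the formula = 0.
Row x=0, y=1, z=0, w=1: (((x -> y) -> w) | z) = 1, (y & y) = 1, so the formula = 0.
Row x=0, y=1, z=1, w=1: (((x -> y) -> w) | z) = 1, (y & y) = 1, so the formula = 0.
Row x=1, y=1, z=0, w=0: (((x -> y) -> w) | z) = 0, (y & y) = 1, so the formula = 0.
Row x=1, y=1, z=0, w=1: (((x -> y) -> w) | z) = 1, (y & y) = 1, so the formula = 1.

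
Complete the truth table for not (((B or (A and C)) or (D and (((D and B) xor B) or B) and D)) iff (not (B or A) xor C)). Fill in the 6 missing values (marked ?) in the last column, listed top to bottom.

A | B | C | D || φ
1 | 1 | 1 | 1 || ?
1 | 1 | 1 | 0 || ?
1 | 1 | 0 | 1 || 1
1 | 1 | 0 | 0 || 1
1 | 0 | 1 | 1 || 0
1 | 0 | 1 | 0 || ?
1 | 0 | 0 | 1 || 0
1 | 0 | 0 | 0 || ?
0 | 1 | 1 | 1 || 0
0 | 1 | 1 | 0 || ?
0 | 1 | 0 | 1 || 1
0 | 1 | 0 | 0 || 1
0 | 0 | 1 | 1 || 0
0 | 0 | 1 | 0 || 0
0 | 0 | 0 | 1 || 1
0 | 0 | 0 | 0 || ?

Row A=1, B=1, C=1, D=1: ((B or (A and C)) or (D and (((D and B) xor B) or B) and D)) = 1, (not (B or A) xor C) = 1, (((B or (A and C)) or (D and (((D and B) xor B) or B) and D)) iff (not (B or A) xor C)) = 1, so the formula = 0.
Row A=1, B=1, C=1, D=0: ((B or (A and C)) or (D and (((D and B) xor B) or B) and D)) = 1, (not (B or A) xor C) = 1, (((B or (A and C)) or (D and (((D and B) xor B) or B) and D)) iff (not (B or A) xor C)) = 1, so the formula = 0.
Row A=1, B=0, C=1, D=0: ((B or (A and C)) or (D and (((D and B) xor B) or B) and D)) = 1, (not (B or A) xor C) = 1, (((B or (A and C)) or (D and (((D and B) xor B) or B) and D)) iff (not (B or A) xor C)) = 1, so the formula = 0.
Row A=1, B=0, C=0, D=0: ((B or (A and C)) or (D and (((D and B) xor B) or B) and D)) = 0, (not (B or A) xor C) = 0, (((B or (A and C)) or (D and (((D and B) xor B) or B) and D)) iff (not (B or A) xor C)) = 1, so the formula = 0.
Row A=0, B=1, C=1, D=0: ((B or (A and C)) or (D and (((D and B) xor B) or B) and D)) = 1, (not (B or A) xor C) = 1, (((B or (A and C)) or (D and (((D and B) xor B) or B) and D)) iff (not (B or A) xor C)) = 1, so the formula = 0.
Row A=0, B=0, C=0, D=0: ((B or (A and C)) or (D and (((D and B) xor B) or B) and D)) = 0, (not (B or A) xor C) = 1, (((B or (A and C)) or (D and (((D and B) xor B) or B) and D)) iff (not (B or A) xor C)) = 0, so the formula = 1.

0, 0, 0, 0, 0, 1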